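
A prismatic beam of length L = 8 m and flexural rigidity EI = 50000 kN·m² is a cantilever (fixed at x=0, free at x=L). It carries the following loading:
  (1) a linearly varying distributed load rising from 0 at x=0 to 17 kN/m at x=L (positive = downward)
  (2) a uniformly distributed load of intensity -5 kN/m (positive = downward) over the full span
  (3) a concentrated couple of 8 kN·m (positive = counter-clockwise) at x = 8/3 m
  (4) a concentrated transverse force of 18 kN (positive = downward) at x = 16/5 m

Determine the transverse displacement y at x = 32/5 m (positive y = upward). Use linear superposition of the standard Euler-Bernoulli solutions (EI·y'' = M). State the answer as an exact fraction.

y(32/5) = -27697168/439453125 m

Load 1 — triangular load w₀=17 kN/m (0→w₀ over full span):
  y_1 = (w₀Lx³/12-w₀L²x²/6-w₀x⁵/(120L))/EI = (17·8·(32/5)³/12-17·8²·(32/5)²/6-17·(32/5)⁵/(120·8))/50000 = -13613056/146484375 m
Load 2 — uniform load w=-5 kN/m over full span:
  y_2 = -wx²(x²-4Lx+6L²)/(24EI) = -(-5)·(32/5)²·((32/5)²-4·8·(32/5)+6·8²)/(24·50000) = 44032/1171875 m
Load 3 — applied couple M₀=8 kN·m at a=8/3 m (b=L-a=16/3):
  y_3 = M₀a(2x-a)/(2EI)  [x>a] = 8·(8/3)·(2·(32/5)-(8/3))/(2·50000) = 304/140625 m
Load 4 — point force P=18 kN at a=16/5 m (b=L-a=24/5):
  y_4 = -Pa²(3x-a)/(6EI)  [x>a] = -18·(16/5)²·(3·(32/5)-(16/5))/(6·50000) = -768/78125 m
Superposition: y = Σ y_i = -27697168/439453125 m ≈ -0.063026 m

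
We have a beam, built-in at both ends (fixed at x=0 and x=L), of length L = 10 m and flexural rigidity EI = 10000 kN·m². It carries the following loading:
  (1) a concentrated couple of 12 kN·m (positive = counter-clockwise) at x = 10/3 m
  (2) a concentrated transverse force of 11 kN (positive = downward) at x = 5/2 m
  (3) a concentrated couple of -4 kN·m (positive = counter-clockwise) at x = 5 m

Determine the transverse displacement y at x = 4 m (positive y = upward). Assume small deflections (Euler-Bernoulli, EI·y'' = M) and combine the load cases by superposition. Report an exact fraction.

y(4) = -239/160000 m

Load 1 — applied couple M₀=12 kN·m at a=10/3 m (b=L-a=20/3):
  y_1 = (R_Ax³/6 - M_Ax²/2 - M₀(x-a)²/2)/EI  [x>a] with R_A=8/5, M_A=0 = ((8/5)·4³/6 - 0·4²/2 - 12·(4-(10/3))²/2)/10000 = 9/6250 m
Load 2 — point force P=11 kN at a=5/2 m (b=L-a=15/2):
  y_2 = -Pa²(L-x)²(3bL-(3b+a)(L-x))/(6L³EI)  [x>a] = -11·(5/2)²·(10-4)²·(3·(15/2)·10-(3·(15/2)+(5/2))·(10-4))/(6·10³·10000) = -99/32000 m
Load 3 — applied couple M₀=-4 kN·m at a=5 m (b=L-a=5):
  y_3 = (R_Ax³/6 - M_Ax²/2)/EI  [x≤a] with R_A=-3/5, M_A=-1 = ((-3/5)·4³/6 - (-1)·4²/2)/10000 = 1/6250 m
Superposition: y = Σ y_i = -239/160000 m ≈ -0.001494 m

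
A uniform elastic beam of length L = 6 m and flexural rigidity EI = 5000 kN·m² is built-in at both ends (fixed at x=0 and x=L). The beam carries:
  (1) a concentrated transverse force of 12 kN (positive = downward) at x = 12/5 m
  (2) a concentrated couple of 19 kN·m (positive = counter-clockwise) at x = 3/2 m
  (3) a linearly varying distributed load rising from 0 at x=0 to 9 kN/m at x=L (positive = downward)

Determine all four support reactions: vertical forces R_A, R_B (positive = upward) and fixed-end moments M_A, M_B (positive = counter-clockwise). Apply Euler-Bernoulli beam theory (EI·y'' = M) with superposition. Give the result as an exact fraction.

R_A = 38877/2000 kN, M_A = 35211/2000 kN·m, R_B = 39123/2000 kN, M_B = -34349/2000 kN·m

Load 1 — point force P=12 kN at a=12/5 m (b=L-a=18/5):
  R_A = Pb²(3a+b)/L³ = 12·(18/5)²·(3·(12/5)+(18/5))/6³ = 972/125 kN
  M_A = Pab²/L² = 12·(12/5)·(18/5)²/6² = 1296/125 kN·m
  R_B = Pa²(a+3b)/L³ = 12·(12/5)²·((12/5)+3·(18/5))/6³ = 528/125 kN
  M_B = -Pa²b/L² = -12·(12/5)²·(18/5)/6² = -864/125 kN·m
Load 2 — applied couple M₀=19 kN·m at a=3/2 m (b=L-a=9/2):
  R_A = 6M₀ab/L³ = 6·19·(3/2)·(9/2)/6³ = 57/16 kN
  M_A = M₀b(2a-b)/L² = 19·(9/2)·(2·(3/2)-(9/2))/6² = -57/16 kN·m
  R_B = -6M₀ab/L³ = -6·19·(3/2)·(9/2)/6³ = -57/16 kN
  M_B = M₀a(2b-a)/L² = 19·(3/2)·(2·(9/2)-(3/2))/6² = 95/16 kN·m
Load 3 — triangular load w₀=9 kN/m (0→w₀ over full span):
  R_A = 3w₀L/20 = 3·9·6/20 = 81/10 kN
  M_A = w₀L²/30 = 9·6²/30 = 54/5 kN·m
  R_B = 7w₀L/20 = 7·9·6/20 = 189/10 kN
  M_B = -w₀L²/20 = -9·6²/20 = -81/5 kN·m
Superposition: R_A = 38877/2000 kN, M_A = 35211/2000 kN·m, R_B = 39123/2000 kN, M_B = -34349/2000 kN·m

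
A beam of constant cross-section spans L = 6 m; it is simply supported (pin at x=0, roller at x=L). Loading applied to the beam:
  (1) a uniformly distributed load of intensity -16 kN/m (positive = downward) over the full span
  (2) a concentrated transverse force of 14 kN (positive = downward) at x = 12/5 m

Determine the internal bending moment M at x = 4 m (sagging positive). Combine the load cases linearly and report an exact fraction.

Load 1 — uniform load w=-16 kN/m over full span:
  M_1 = wx(L-x)/2 = (-16)·4·(6-4)/2 = -64 kN·m
Load 2 — point force P=14 kN at a=12/5 m (b=L-a=18/5):
  M_2 = Pa(L-x)/L  [x>a] = 14·(12/5)·(6-4)/6 = 56/5 kN·m
Superposition: M = Σ M_i = -264/5 kN·m ≈ -52.800000 kN·m

M(4) = -264/5 kN·m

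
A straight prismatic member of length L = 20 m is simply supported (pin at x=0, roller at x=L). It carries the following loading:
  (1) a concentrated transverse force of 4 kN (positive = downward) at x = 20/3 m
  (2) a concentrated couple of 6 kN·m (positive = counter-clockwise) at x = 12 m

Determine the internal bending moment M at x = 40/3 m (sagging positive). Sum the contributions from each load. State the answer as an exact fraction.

M(40/3) = 62/9 kN·m

Load 1 — point force P=4 kN at a=20/3 m (b=L-a=40/3):
  M_1 = Pa(L-x)/L  [x>a] = 4·(20/3)·(20-(40/3))/20 = 80/9 kN·m
Load 2 — applied couple M₀=6 kN·m at a=12 m (b=L-a=8):
  M_2 = M₀x/L - M₀  [x>a] = 6·(40/3)/20 - 6 = -2 kN·m
Superposition: M = Σ M_i = 62/9 kN·m ≈ 6.888889 kN·m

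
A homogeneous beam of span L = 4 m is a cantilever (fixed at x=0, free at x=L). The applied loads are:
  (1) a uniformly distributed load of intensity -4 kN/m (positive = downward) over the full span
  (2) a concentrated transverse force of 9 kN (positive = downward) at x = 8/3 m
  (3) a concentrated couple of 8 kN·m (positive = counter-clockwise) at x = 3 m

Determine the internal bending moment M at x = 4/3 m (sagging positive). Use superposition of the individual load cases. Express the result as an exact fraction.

M(4/3) = 92/9 kN·m

Load 1 — uniform load w=-4 kN/m over full span:
  M_1 = -w(L-x)²/2 = -(-4)·(4-(4/3))²/2 = 128/9 kN·m
Load 2 — point force P=9 kN at a=8/3 m (b=L-a=4/3):
  M_2 = -P(a-x)  [x≤a] = -9·((8/3)-(4/3)) = -12 kN·m
Load 3 — applied couple M₀=8 kN·m at a=3 m (b=L-a=1):
  M_3 = M₀  [x≤a] = 8 = 8 kN·m
Superposition: M = Σ M_i = 92/9 kN·m ≈ 10.222222 kN·m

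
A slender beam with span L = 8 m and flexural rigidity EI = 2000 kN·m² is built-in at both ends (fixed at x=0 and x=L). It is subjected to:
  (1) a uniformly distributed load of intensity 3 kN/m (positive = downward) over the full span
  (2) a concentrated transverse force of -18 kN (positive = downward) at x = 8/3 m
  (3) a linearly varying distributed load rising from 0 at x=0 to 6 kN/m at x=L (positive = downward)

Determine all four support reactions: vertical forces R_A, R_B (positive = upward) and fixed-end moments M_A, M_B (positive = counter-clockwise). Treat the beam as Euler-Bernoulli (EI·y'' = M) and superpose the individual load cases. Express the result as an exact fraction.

Load 1 — uniform load w=3 kN/m over full span:
  R_A = wL/2 = 3·8/2 = 12 kN
  M_A = wL²/12 = 3·8²/12 = 16 kN·m
  R_B = wL/2 = 3·8/2 = 12 kN
  M_B = -wL²/12 = -3·8²/12 = -16 kN·m
Load 2 — point force P=-18 kN at a=8/3 m (b=L-a=16/3):
  R_A = Pb²(3a+b)/L³ = (-18)·(16/3)²·(3·(8/3)+(16/3))/8³ = -40/3 kN
  M_A = Pab²/L² = (-18)·(8/3)·(16/3)²/8² = -64/3 kN·m
  R_B = Pa²(a+3b)/L³ = (-18)·(8/3)²·((8/3)+3·(16/3))/8³ = -14/3 kN
  M_B = -Pa²b/L² = -(-18)·(8/3)²·(16/3)/8² = 32/3 kN·m
Load 3 — triangular load w₀=6 kN/m (0→w₀ over full span):
  R_A = 3w₀L/20 = 3·6·8/20 = 36/5 kN
  M_A = w₀L²/30 = 6·8²/30 = 64/5 kN·m
  R_B = 7w₀L/20 = 7·6·8/20 = 84/5 kN
  M_B = -w₀L²/20 = -6·8²/20 = -96/5 kN·m
Superposition: R_A = 88/15 kN, M_A = 112/15 kN·m, R_B = 362/15 kN, M_B = -368/15 kN·m

R_A = 88/15 kN, M_A = 112/15 kN·m, R_B = 362/15 kN, M_B = -368/15 kN·m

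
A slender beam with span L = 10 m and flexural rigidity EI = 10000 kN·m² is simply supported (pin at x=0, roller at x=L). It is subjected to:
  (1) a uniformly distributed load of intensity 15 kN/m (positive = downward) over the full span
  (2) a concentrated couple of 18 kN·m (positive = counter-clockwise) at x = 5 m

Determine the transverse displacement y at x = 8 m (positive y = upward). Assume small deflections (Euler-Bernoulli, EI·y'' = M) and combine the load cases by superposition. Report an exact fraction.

Load 1 — uniform load w=15 kN/m over full span:
  y_1 = -wx(L³-2Lx²+x³)/(24EI) = -15·8·(10³-2·10·8²+8³)/(24·10000) = -29/250 m
Load 2 — applied couple M₀=18 kN·m at a=5 m (b=L-a=5):
  y_2 = (M₀x³/(6L)-M₀(x-a)²/2+C₁x)/EI  [x>a] with C₁=M₀(3b²-L²)/(6L)=-15/2 = (18·8³/(6·10)-18·(8-5)²/2+(-15/2)·8)/10000 = 63/50000 m
Superposition: y = Σ y_i = -5737/50000 m ≈ -0.114740 m

y(8) = -5737/50000 m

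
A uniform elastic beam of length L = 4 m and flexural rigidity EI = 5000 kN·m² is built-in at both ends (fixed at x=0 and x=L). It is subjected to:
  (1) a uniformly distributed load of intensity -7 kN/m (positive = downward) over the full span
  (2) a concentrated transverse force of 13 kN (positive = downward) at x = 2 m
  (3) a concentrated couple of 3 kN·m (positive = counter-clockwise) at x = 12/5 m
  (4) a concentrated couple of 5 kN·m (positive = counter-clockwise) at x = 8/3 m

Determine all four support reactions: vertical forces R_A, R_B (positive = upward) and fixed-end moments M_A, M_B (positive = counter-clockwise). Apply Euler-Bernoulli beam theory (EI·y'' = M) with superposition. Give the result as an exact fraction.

R_A = -713/150 kN, M_A = -31/150 kN·m, R_B = -1537/150 kN, M_B = 479/150 kN·m

Load 1 — uniform load w=-7 kN/m over full span:
  R_A = wL/2 = (-7)·4/2 = -14 kN
  M_A = wL²/12 = (-7)·4²/12 = -28/3 kN·m
  R_B = wL/2 = (-7)·4/2 = -14 kN
  M_B = -wL²/12 = -(-7)·4²/12 = 28/3 kN·m
Load 2 — point force P=13 kN at a=2 m (b=L-a=2):
  R_A = Pb²(3a+b)/L³ = 13·2²·(3·2+2)/4³ = 13/2 kN
  M_A = Pab²/L² = 13·2·2²/4² = 13/2 kN·m
  R_B = Pa²(a+3b)/L³ = 13·2²·(2+3·2)/4³ = 13/2 kN
  M_B = -Pa²b/L² = -13·2²·2/4² = -13/2 kN·m
Load 3 — applied couple M₀=3 kN·m at a=12/5 m (b=L-a=8/5):
  R_A = 6M₀ab/L³ = 6·3·(12/5)·(8/5)/4³ = 27/25 kN
  M_A = M₀b(2a-b)/L² = 3·(8/5)·(2·(12/5)-(8/5))/4² = 24/25 kN·m
  R_B = -6M₀ab/L³ = -6·3·(12/5)·(8/5)/4³ = -27/25 kN
  M_B = M₀a(2b-a)/L² = 3·(12/5)·(2·(8/5)-(12/5))/4² = 9/25 kN·m
Load 4 — applied couple M₀=5 kN·m at a=8/3 m (b=L-a=4/3):
  R_A = 6M₀ab/L³ = 6·5·(8/3)·(4/3)/4³ = 5/3 kN
  M_A = M₀b(2a-b)/L² = 5·(4/3)·(2·(8/3)-(4/3))/4² = 5/3 kN·m
  R_B = -6M₀ab/L³ = -6·5·(8/3)·(4/3)/4³ = -5/3 kN
  M_B = M₀a(2b-a)/L² = 5·(8/3)·(2·(4/3)-(8/3))/4² = 0 kN·m
Superposition: R_A = -713/150 kN, M_A = -31/150 kN·m, R_B = -1537/150 kN, M_B = 479/150 kN·m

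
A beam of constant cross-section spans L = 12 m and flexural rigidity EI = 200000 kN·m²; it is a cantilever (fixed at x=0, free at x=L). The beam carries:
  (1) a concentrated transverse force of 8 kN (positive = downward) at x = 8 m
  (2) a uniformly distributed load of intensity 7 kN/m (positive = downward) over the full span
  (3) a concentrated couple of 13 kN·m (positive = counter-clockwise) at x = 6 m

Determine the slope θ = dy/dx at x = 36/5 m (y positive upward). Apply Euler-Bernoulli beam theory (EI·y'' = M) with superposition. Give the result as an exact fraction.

θ(36/5) = -128901/12500000 rad

Load 1 — point force P=8 kN at a=8 m (b=L-a=4):
  θ_1 = -Px(2a-x)/(2EI)  [x≤a] = -8·(36/5)·(2·8-(36/5))/(2·200000) = -99/78125 rad
Load 2 — uniform load w=7 kN/m over full span:
  θ_2 = -wx(x²-3Lx+3L²)/(6EI) = -7·(36/5)·((36/5)²-3·12·(36/5)+3·12²)/(6·200000) = -7371/781250 rad
Load 3 — applied couple M₀=13 kN·m at a=6 m (b=L-a=6):
  θ_3 = M₀a/EI  [x>a] = 13·6/200000 = 39/100000 rad
Superposition: θ = Σ θ_i = -128901/12500000 rad ≈ -0.010312 rad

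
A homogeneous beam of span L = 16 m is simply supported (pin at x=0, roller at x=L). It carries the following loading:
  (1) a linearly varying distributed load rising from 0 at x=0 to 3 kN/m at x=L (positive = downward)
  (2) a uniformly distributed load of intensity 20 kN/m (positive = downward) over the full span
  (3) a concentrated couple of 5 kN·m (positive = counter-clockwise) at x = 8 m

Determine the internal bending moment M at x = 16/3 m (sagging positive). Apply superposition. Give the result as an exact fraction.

Load 1 — triangular load w₀=3 kN/m (0→w₀ over full span):
  M_1 = w₀Lx/6 - w₀x³/(6L) = 3·16·(16/3)/6 - 3·(16/3)³/(6·16) = 1024/27 kN·m
Load 2 — uniform load w=20 kN/m over full span:
  M_2 = wx(L-x)/2 = 20·(16/3)·(16-(16/3))/2 = 5120/9 kN·m
Load 3 — applied couple M₀=5 kN·m at a=8 m (b=L-a=8):
  M_3 = M₀x/L  [x≤a] = 5·(16/3)/16 = 5/3 kN·m
Superposition: M = Σ M_i = 16429/27 kN·m ≈ 608.481481 kN·m

M(16/3) = 16429/27 kN·m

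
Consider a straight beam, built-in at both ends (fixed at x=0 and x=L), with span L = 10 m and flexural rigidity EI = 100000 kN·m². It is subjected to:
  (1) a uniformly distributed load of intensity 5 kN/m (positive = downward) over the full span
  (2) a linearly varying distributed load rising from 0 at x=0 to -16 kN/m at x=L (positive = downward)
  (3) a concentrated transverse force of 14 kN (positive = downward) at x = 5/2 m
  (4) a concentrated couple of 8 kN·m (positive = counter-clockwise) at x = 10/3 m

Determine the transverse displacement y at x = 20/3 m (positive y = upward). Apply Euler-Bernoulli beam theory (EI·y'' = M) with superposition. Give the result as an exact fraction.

Load 1 — uniform load w=5 kN/m over full span:
  y_1 = -wx²(L-x)²/(24EI) = -5·(20/3)²·(10-(20/3))²/(24·100000) = -1/972 m
Load 2 — triangular load w₀=-16 kN/m (0→w₀ over full span):
  y_2 = -w₀x²(L-x)²(x+2L)/(120LEI) = -(-16)·(20/3)²·(10-(20/3))²·((20/3)+2·10)/(120·10·100000) = 32/18225 m
Load 3 — point force P=14 kN at a=5/2 m (b=L-a=15/2):
  y_3 = -Pa²(L-x)²(3bL-(3b+a)(L-x))/(6L³EI)  [x>a] = -14·(5/2)²·(10-(20/3))²·(3·(15/2)·10-(3·(15/2)+(5/2))·(10-(20/3)))/(6·10³·100000) = -119/518400 m
Load 4 — applied couple M₀=8 kN·m at a=10/3 m (b=L-a=20/3):
  y_4 = (R_Ax³/6 - M_Ax²/2 - M₀(x-a)²/2)/EI  [x>a] with R_A=16/15, M_A=0 = ((16/15)·(20/3)³/6 - 0·(20/3)²/2 - 8·((20/3)-(10/3))²/2)/100000 = 1/12150 m
Superposition: y = Σ y_i = 541/933120 m ≈ 0.000580 m

y(20/3) = 541/933120 m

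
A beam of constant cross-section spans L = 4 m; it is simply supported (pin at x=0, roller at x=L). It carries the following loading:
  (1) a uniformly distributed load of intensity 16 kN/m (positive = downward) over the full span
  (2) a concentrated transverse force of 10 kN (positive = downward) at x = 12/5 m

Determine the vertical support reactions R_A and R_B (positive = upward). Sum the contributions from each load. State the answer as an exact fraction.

Load 1 — uniform load w=16 kN/m over full span:
  R_A = wL/2 = 16·4/2 = 32 kN
  R_B = wL/2 = 16·4/2 = 32 kN
Load 2 — point force P=10 kN at a=12/5 m (b=L-a=8/5):
  R_A = Pb/L = 10·(8/5)/4 = 4 kN
  R_B = Pa/L = 10·(12/5)/4 = 6 kN
Superposition: R_A = 36 kN, R_B = 38 kN

R_A = 36 kN, R_B = 38 kN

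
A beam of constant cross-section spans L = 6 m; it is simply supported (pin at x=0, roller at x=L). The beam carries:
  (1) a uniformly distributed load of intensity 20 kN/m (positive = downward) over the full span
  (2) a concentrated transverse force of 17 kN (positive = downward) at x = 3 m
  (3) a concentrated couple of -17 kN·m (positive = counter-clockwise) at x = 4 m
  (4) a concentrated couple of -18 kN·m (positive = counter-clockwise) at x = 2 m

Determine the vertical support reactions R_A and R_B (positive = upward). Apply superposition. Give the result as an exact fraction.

R_A = 188/3 kN, R_B = 223/3 kN

Load 1 — uniform load w=20 kN/m over full span:
  R_A = wL/2 = 20·6/2 = 60 kN
  R_B = wL/2 = 20·6/2 = 60 kN
Load 2 — point force P=17 kN at a=3 m (b=L-a=3):
  R_A = Pb/L = 17·3/6 = 17/2 kN
  R_B = Pa/L = 17·3/6 = 17/2 kN
Load 3 — applied couple M₀=-17 kN·m at a=4 m (b=L-a=2):
  R_A = M₀/L = (-17)/6 = -17/6 kN
  R_B = -M₀/L = -(-17)/6 = 17/6 kN
Load 4 — applied couple M₀=-18 kN·m at a=2 m (b=L-a=4):
  R_A = M₀/L = (-18)/6 = -3 kN
  R_B = -M₀/L = -(-18)/6 = 3 kN
Superposition: R_A = 188/3 kN, R_B = 223/3 kN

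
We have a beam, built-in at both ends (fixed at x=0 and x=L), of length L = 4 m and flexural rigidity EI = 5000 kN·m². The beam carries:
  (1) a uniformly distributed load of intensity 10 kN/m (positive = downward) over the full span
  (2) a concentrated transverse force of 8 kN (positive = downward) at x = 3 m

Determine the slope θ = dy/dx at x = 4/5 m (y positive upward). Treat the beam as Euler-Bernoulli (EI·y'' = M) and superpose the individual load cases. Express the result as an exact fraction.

θ(4/5) = -37/31250 rad

Load 1 — uniform load w=10 kN/m over full span:
  θ_1 = -wx(L-x)(L-2x)/(12EI) = -10·(4/5)·(4-(4/5))·(4-2·(4/5))/(12·5000) = -16/15625 rad
Load 2 — point force P=8 kN at a=3 m (b=L-a=1):
  θ_2 = -Pb²x(2aL-(3a+b)x)/(2L³EI)  [x≤a] = -8·1²·(4/5)·(2·3·4-(3·3+1)·(4/5))/(2·4³·5000) = -1/6250 rad
Superposition: θ = Σ θ_i = -37/31250 rad ≈ -0.001184 rad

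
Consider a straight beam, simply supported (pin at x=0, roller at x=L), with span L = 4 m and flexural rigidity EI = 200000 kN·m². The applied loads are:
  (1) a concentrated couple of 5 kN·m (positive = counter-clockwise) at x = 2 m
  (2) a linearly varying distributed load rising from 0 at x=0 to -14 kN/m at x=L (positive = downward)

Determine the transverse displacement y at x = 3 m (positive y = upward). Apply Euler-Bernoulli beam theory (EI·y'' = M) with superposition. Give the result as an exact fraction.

y(3) = 863/9600000 m

Load 1 — applied couple M₀=5 kN·m at a=2 m (b=L-a=2):
  y_1 = (M₀x³/(6L)-M₀(x-a)²/2+C₁x)/EI  [x>a] with C₁=M₀(3b²-L²)/(6L)=-5/6 = (5·3³/(6·4)-5·(3-2)²/2+(-5/6)·3)/200000 = 1/320000 m
Load 2 — triangular load w₀=-14 kN/m (0→w₀ over full span):
  y_2 = -w₀x(7L⁴-10L²x²+3x⁴)/(360LEI) = -(-14)·3·(7·4⁴-10·4²·3²+3·3⁴)/(360·4·200000) = 833/9600000 m
Superposition: y = Σ y_i = 863/9600000 m ≈ 0.000090 m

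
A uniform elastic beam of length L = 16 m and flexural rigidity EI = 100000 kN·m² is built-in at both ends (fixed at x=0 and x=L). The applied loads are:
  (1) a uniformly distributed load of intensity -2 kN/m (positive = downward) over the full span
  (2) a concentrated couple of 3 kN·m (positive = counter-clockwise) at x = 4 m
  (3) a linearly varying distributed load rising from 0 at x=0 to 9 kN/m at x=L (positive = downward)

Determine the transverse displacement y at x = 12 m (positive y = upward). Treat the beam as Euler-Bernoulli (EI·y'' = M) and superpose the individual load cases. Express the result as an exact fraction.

Load 1 — uniform load w=-2 kN/m over full span:
  y_1 = -wx²(L-x)²/(24EI) = -(-2)·12²·(16-12)²/(24·100000) = 6/3125 m
Load 2 — applied couple M₀=3 kN·m at a=4 m (b=L-a=12):
  y_2 = (R_Ax³/6 - M_Ax²/2 - M₀(x-a)²/2)/EI  [x>a] with R_A=27/128, M_A=-9/16 = ((27/128)·12³/6 - (-9/16)·12²/2 - 3·(12-4)²/2)/100000 = 21/400000 m
Load 3 — triangular load w₀=9 kN/m (0→w₀ over full span):
  y_3 = -w₀x²(L-x)²(x+2L)/(120LEI) = -9·12²·(16-12)²·(12+2·16)/(120·16·100000) = -297/62500 m
Superposition: y = Σ y_i = -5559/2000000 m ≈ -0.002779 m

y(12) = -5559/2000000 m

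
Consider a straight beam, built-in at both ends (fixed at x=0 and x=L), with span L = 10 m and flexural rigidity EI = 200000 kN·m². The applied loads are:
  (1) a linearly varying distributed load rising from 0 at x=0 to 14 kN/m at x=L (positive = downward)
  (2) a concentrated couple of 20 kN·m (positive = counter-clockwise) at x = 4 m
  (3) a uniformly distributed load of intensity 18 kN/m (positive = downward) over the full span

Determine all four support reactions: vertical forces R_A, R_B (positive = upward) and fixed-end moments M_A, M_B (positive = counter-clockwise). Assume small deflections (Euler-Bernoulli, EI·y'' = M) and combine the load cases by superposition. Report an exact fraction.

R_A = 2847/25 kN, M_A = 2986/15 kN·m, R_B = 3403/25 kN, M_B = -1068/5 kN·m

Load 1 — triangular load w₀=14 kN/m (0→w₀ over full span):
  R_A = 3w₀L/20 = 3·14·10/20 = 21 kN
  M_A = w₀L²/30 = 14·10²/30 = 140/3 kN·m
  R_B = 7w₀L/20 = 7·14·10/20 = 49 kN
  M_B = -w₀L²/20 = -14·10²/20 = -70 kN·m
Load 2 — applied couple M₀=20 kN·m at a=4 m (b=L-a=6):
  R_A = 6M₀ab/L³ = 6·20·4·6/10³ = 72/25 kN
  M_A = M₀b(2a-b)/L² = 20·6·(2·4-6)/10² = 12/5 kN·m
  R_B = -6M₀ab/L³ = -6·20·4·6/10³ = -72/25 kN
  M_B = M₀a(2b-a)/L² = 20·4·(2·6-4)/10² = 32/5 kN·m
Load 3 — uniform load w=18 kN/m over full span:
  R_A = wL/2 = 18·10/2 = 90 kN
  M_A = wL²/12 = 18·10²/12 = 150 kN·m
  R_B = wL/2 = 18·10/2 = 90 kN
  M_B = -wL²/12 = -18·10²/12 = -150 kN·m
Superposition: R_A = 2847/25 kN, M_A = 2986/15 kN·m, R_B = 3403/25 kN, M_B = -1068/5 kN·m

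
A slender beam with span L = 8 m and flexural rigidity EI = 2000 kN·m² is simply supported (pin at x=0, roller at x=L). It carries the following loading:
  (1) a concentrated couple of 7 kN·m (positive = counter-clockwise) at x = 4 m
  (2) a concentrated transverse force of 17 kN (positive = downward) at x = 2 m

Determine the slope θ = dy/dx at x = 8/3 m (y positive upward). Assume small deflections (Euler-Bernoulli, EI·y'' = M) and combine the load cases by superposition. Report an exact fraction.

Load 1 — applied couple M₀=7 kN·m at a=4 m (b=L-a=4):
  θ_1 = (M₀x²/(2L)+C₁)/EI  [x≤a] with C₁=M₀(3b²-L²)/(6L)=-7/3 = (7·(8/3)²/(2·8)+(-7/3))/2000 = 7/18000 rad
Load 2 — point force P=17 kN at a=2 m (b=L-a=6):
  θ_2 = -Pa(2L²-6Lx+3x²+a²)/(6LEI)  [x>a] = -17·2·(2·8²-6·8·(8/3)+3·(8/3)²+2²)/(6·8·2000) = -323/36000 rad
Superposition: θ = Σ θ_i = -103/12000 rad ≈ -0.008583 rad

θ(8/3) = -103/12000 rad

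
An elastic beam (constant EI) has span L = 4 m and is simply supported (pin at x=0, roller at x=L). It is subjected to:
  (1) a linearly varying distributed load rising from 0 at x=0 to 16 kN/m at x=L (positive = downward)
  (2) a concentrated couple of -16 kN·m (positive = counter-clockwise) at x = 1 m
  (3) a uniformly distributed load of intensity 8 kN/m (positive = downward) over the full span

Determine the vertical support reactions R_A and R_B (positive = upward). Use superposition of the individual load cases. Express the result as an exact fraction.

R_A = 68/3 kN, R_B = 124/3 kN

Load 1 — triangular load w₀=16 kN/m (0→w₀ over full span):
  R_A = w₀L/6 = 16·4/6 = 32/3 kN
  R_B = w₀L/3 = 16·4/3 = 64/3 kN
Load 2 — applied couple M₀=-16 kN·m at a=1 m (b=L-a=3):
  R_A = M₀/L = (-16)/4 = -4 kN
  R_B = -M₀/L = -(-16)/4 = 4 kN
Load 3 — uniform load w=8 kN/m over full span:
  R_A = wL/2 = 8·4/2 = 16 kN
  R_B = wL/2 = 8·4/2 = 16 kN
Superposition: R_A = 68/3 kN, R_B = 124/3 kN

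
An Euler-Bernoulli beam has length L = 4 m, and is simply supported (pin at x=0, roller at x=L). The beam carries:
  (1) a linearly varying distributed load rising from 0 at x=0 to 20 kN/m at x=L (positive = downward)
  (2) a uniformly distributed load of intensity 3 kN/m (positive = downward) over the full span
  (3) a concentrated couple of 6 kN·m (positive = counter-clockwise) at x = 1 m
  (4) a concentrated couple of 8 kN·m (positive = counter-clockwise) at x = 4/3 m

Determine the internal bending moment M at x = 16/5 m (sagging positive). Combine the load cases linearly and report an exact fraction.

M(16/5) = 82/5 kN·m

Load 1 — triangular load w₀=20 kN/m (0→w₀ over full span):
  M_1 = w₀Lx/6 - w₀x³/(6L) = 20·4·(16/5)/6 - 20·(16/5)³/(6·4) = 384/25 kN·m
Load 2 — uniform load w=3 kN/m over full span:
  M_2 = wx(L-x)/2 = 3·(16/5)·(4-(16/5))/2 = 96/25 kN·m
Load 3 — applied couple M₀=6 kN·m at a=1 m (b=L-a=3):
  M_3 = M₀x/L - M₀  [x>a] = 6·(16/5)/4 - 6 = -6/5 kN·m
Load 4 — applied couple M₀=8 kN·m at a=4/3 m (b=L-a=8/3):
  M_4 = M₀x/L - M₀  [x>a] = 8·(16/5)/4 - 8 = -8/5 kN·m
Superposition: M = Σ M_i = 82/5 kN·m ≈ 16.400000 kN·m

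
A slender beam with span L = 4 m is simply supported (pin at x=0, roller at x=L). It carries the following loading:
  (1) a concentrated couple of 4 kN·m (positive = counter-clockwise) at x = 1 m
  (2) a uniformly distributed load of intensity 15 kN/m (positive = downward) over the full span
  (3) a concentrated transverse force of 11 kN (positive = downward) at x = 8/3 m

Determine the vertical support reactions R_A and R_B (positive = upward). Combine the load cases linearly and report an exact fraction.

Load 1 — applied couple M₀=4 kN·m at a=1 m (b=L-a=3):
  R_A = M₀/L = 4/4 = 1 kN
  R_B = -M₀/L = -4/4 = -1 kN
Load 2 — uniform load w=15 kN/m over full span:
  R_A = wL/2 = 15·4/2 = 30 kN
  R_B = wL/2 = 15·4/2 = 30 kN
Load 3 — point force P=11 kN at a=8/3 m (b=L-a=4/3):
  R_A = Pb/L = 11·(4/3)/4 = 11/3 kN
  R_B = Pa/L = 11·(8/3)/4 = 22/3 kN
Superposition: R_A = 104/3 kN, R_B = 109/3 kN

R_A = 104/3 kN, R_B = 109/3 kN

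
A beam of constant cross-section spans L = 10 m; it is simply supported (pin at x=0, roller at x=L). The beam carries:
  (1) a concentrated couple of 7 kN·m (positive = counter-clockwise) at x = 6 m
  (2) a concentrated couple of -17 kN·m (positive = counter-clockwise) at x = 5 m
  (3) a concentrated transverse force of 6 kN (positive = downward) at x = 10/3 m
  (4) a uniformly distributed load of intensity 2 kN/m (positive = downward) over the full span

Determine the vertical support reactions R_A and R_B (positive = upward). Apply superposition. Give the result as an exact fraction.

R_A = 13 kN, R_B = 13 kN

Load 1 — applied couple M₀=7 kN·m at a=6 m (b=L-a=4):
  R_A = M₀/L = 7/10 kN
  R_B = -M₀/L = -7/10 kN
Load 2 — applied couple M₀=-17 kN·m at a=5 m (b=L-a=5):
  R_A = M₀/L = (-17)/10 = -17/10 kN
  R_B = -M₀/L = -(-17)/10 = 17/10 kN
Load 3 — point force P=6 kN at a=10/3 m (b=L-a=20/3):
  R_A = Pb/L = 6·(20/3)/10 = 4 kN
  R_B = Pa/L = 6·(10/3)/10 = 2 kN
Load 4 — uniform load w=2 kN/m over full span:
  R_A = wL/2 = 2·10/2 = 10 kN
  R_B = wL/2 = 2·10/2 = 10 kN
Superposition: R_A = 13 kN, R_B = 13 kN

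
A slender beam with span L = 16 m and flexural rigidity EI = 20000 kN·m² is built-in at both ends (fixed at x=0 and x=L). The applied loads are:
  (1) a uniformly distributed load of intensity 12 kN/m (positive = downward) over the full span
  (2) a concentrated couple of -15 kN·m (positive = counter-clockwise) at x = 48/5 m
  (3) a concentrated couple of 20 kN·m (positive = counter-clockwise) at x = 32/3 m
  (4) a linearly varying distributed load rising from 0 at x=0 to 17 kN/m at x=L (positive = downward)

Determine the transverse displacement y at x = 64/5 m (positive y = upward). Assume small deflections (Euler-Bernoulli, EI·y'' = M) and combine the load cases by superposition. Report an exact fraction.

y(64/5) = -6659044/87890625 m

Load 1 — uniform load w=12 kN/m over full span:
  y_1 = -wx²(L-x)²/(24EI) = -12·(64/5)²·(16-(64/5))²/(24·20000) = -16384/390625 m
Load 2 — applied couple M₀=-15 kN·m at a=48/5 m (b=L-a=32/5):
  y_2 = (R_Ax³/6 - M_Ax²/2 - M₀(x-a)²/2)/EI  [x>a] with R_A=-27/20, M_A=-24/5 = ((-27/20)·(64/5)³/6 - (-24/5)·(64/5)²/2 - (-15)·((64/5)-(48/5))²/2)/20000 = -36/390625 m
Load 3 — applied couple M₀=20 kN·m at a=32/3 m (b=L-a=16/3):
  y_3 = (R_Ax³/6 - M_Ax²/2 - M₀(x-a)²/2)/EI  [x>a] with R_A=5/3, M_A=20/3 = ((5/3)·(64/5)³/6 - (20/3)·(64/5)²/2 - 20·((64/5)-(32/3))²/2)/20000 = -64/140625 m
Load 4 — triangular load w₀=17 kN/m (0→w₀ over full span):
  y_4 = -w₀x²(L-x)²(x+2L)/(120LEI) = -17·(64/5)²·(16-(64/5))²·((64/5)+2·16)/(120·16·20000) = -974848/29296875 m
Superposition: y = Σ y_i = -6659044/87890625 m ≈ -0.075765 m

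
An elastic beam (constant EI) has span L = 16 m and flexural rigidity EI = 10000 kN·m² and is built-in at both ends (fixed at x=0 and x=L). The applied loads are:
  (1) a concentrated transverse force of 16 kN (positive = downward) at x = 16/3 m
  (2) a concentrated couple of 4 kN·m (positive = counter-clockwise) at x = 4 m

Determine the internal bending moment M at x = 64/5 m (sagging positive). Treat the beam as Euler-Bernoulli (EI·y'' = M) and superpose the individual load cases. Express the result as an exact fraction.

M(64/5) = -961/180 kN·m

Load 1 — point force P=16 kN at a=16/3 m (b=L-a=32/3):
  M_1 = Pa²(a+3b)(L-x)/L³ - Pa²b/L²  [x>a] = 16·(16/3)²·((16/3)+3·(32/3))·(16-(64/5))/16³ - 16·(16/3)²·(32/3)/16² = -256/45 kN·m
Load 2 — applied couple M₀=4 kN·m at a=4 m (b=L-a=12):
  M_2 = R_Ax - M_A - M₀  [x>a] with R_A=9/32, M_A=-3/4 = (9/32)·(64/5) - (-3/4) - 4 = 7/20 kN·m
Superposition: M = Σ M_i = -961/180 kN·m ≈ -5.338889 kN·m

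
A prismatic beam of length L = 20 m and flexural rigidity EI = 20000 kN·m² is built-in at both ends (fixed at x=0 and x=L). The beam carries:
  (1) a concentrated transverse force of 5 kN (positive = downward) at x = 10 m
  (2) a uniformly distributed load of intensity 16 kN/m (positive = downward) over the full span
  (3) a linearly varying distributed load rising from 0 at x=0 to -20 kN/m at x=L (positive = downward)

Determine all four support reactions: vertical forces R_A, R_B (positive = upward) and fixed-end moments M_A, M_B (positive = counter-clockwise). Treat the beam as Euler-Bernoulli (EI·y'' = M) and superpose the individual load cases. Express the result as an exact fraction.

Load 1 — point force P=5 kN at a=10 m (b=L-a=10):
  R_A = Pb²(3a+b)/L³ = 5·10²·(3·10+10)/20³ = 5/2 kN
  M_A = Pab²/L² = 5·10·10²/20² = 25/2 kN·m
  R_B = Pa²(a+3b)/L³ = 5·10²·(10+3·10)/20³ = 5/2 kN
  M_B = -Pa²b/L² = -5·10²·10/20² = -25/2 kN·m
Load 2 — uniform load w=16 kN/m over full span:
  R_A = wL/2 = 16·20/2 = 160 kN
  M_A = wL²/12 = 16·20²/12 = 1600/3 kN·m
  R_B = wL/2 = 16·20/2 = 160 kN
  M_B = -wL²/12 = -16·20²/12 = -1600/3 kN·m
Load 3 — triangular load w₀=-20 kN/m (0→w₀ over full span):
  R_A = 3w₀L/20 = 3·(-20)·20/20 = -60 kN
  M_A = w₀L²/30 = (-20)·20²/30 = -800/3 kN·m
  R_B = 7w₀L/20 = 7·(-20)·20/20 = -140 kN
  M_B = -w₀L²/20 = -(-20)·20²/20 = 400 kN·m
Superposition: R_A = 205/2 kN, M_A = 1675/6 kN·m, R_B = 45/2 kN, M_B = -875/6 kN·m

R_A = 205/2 kN, M_A = 1675/6 kN·m, R_B = 45/2 kN, M_B = -875/6 kN·m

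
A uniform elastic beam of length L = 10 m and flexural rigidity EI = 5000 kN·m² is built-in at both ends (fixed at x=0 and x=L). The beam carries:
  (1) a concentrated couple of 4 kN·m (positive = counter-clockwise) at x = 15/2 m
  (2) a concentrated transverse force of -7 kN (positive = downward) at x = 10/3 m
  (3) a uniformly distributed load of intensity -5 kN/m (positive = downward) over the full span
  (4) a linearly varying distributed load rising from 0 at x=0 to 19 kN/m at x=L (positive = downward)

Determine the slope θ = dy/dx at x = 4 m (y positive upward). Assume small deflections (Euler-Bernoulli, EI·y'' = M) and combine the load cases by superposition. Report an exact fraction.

θ(4) = -229/45000 rad

Load 1 — applied couple M₀=4 kN·m at a=15/2 m (b=L-a=5/2):
  θ_1 = (R_Ax²/2 - M_Ax)/EI  [x≤a] with R_A=9/20, M_A=5/4 = ((9/20)·4²/2 - (5/4)·4)/5000 = -7/25000 rad
Load 2 — point force P=-7 kN at a=10/3 m (b=L-a=20/3):
  θ_2 = Pa²(L-x)(2bL-(3b+a)(L-x))/(2L³EI)  [x>a] = (-7)·(10/3)²·(10-4)·(2·(20/3)·10-(3·(20/3)+(10/3))·(10-4))/(2·10³·5000) = 7/22500 rad
Load 3 — uniform load w=-5 kN/m over full span:
  θ_3 = -wx(L-x)(L-2x)/(12EI) = -(-5)·4·(10-4)·(10-2·4)/(12·5000) = 1/250 rad
Load 4 — triangular load w₀=19 kN/m (0→w₀ over full span):
  θ_4 = -w₀(2x(L-x)(L-2x)(x+2L)+x²(L-x)²)/(120LEI) = -19·(2·4·(10-4)·(10-2·4)·(4+2·10)+4²·(10-4)²)/(120·10·5000) = -57/6250 rad
Superposition: θ = Σ θ_i = -229/45000 rad ≈ -0.005089 rad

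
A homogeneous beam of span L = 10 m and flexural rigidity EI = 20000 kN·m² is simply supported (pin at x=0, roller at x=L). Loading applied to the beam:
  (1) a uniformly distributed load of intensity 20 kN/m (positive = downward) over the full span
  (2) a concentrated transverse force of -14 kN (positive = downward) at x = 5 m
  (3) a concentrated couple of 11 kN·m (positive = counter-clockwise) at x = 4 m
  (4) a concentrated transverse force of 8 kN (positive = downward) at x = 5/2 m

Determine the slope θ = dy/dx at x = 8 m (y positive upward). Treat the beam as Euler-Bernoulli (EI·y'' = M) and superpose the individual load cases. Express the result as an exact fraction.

Load 1 — uniform load w=20 kN/m over full span:
  θ_1 = -w(L³-6Lx²+4x³)/(24EI) = -20·(10³-6·10·8²+4·8³)/(24·20000) = 33/1000 rad
Load 2 — point force P=-14 kN at a=5 m (b=L-a=5):
  θ_2 = -Pa(2L²-6Lx+3x²+a²)/(6LEI)  [x>a] = -(-14)·5·(2·10²-6·10·8+3·8²+5²)/(6·10·20000) = -147/40000 rad
Load 3 — applied couple M₀=11 kN·m at a=4 m (b=L-a=6):
  θ_3 = (M₀x²/(2L)-M₀(x-a)+C₁)/EI  [x>a] with C₁=M₀(3b²-L²)/(6L)=22/15 = (11·8²/(2·10)-11·(8-4)+(22/15))/20000 = -11/30000 rad
Load 4 — point force P=8 kN at a=5/2 m (b=L-a=15/2):
  θ_4 = -Pa(2L²-6Lx+3x²+a²)/(6LEI)  [x>a] = -8·(5/2)·(2·10²-6·10·8+3·8²+(5/2)²)/(6·10·20000) = 109/80000 rad
Superposition: θ = Σ θ_i = 7277/240000 rad ≈ 0.030321 rad

θ(8) = 7277/240000 rad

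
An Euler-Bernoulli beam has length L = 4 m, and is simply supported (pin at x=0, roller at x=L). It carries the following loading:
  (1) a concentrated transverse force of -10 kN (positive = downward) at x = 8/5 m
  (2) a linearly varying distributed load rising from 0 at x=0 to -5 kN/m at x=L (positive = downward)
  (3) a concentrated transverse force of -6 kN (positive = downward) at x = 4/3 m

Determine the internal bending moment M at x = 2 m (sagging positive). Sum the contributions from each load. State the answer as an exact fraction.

M(2) = -17 kN·m

Load 1 — point force P=-10 kN at a=8/5 m (b=L-a=12/5):
  M_1 = Pa(L-x)/L  [x>a] = (-10)·(8/5)·(4-2)/4 = -8 kN·m
Load 2 — triangular load w₀=-5 kN/m (0→w₀ over full span):
  M_2 = w₀Lx/6 - w₀x³/(6L) = (-5)·4·2/6 - (-5)·2³/(6·4) = -5 kN·m
Load 3 — point force P=-6 kN at a=4/3 m (b=L-a=8/3):
  M_3 = Pa(L-x)/L  [x>a] = (-6)·(4/3)·(4-2)/4 = -4 kN·m
Superposition: M = Σ M_i = -17 kN·m ≈ -17.000000 kN·m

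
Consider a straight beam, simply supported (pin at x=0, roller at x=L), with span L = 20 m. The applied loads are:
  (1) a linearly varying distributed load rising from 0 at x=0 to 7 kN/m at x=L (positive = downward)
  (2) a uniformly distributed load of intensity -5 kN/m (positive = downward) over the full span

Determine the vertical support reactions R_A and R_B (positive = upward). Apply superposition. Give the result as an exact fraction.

Load 1 — triangular load w₀=7 kN/m (0→w₀ over full span):
  R_A = w₀L/6 = 7·20/6 = 70/3 kN
  R_B = w₀L/3 = 7·20/3 = 140/3 kN
Load 2 — uniform load w=-5 kN/m over full span:
  R_A = wL/2 = (-5)·20/2 = -50 kN
  R_B = wL/2 = (-5)·20/2 = -50 kN
Superposition: R_A = -80/3 kN, R_B = -10/3 kN

R_A = -80/3 kN, R_B = -10/3 kN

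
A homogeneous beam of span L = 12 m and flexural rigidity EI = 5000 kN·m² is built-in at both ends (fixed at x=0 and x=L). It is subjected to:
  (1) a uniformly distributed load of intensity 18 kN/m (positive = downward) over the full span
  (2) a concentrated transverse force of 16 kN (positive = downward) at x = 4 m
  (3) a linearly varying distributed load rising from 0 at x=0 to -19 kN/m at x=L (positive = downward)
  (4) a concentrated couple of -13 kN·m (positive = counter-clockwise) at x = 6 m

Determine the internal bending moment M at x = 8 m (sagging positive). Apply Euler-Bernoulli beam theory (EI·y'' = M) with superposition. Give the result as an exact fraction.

M(8) = 16379/540 kN·m

Load 1 — uniform load w=18 kN/m over full span:
  M_1 = wLx/2 - wL²/12 - wx²/2 = 18·12·8/2 - 18·12²/12 - 18·8²/2 = 72 kN·m
Load 2 — point force P=16 kN at a=4 m (b=L-a=8):
  M_2 = Pa²(a+3b)(L-x)/L³ - Pa²b/L²  [x>a] = 16·4²·(4+3·8)·(12-8)/12³ - 16·4²·8/12² = 64/27 kN·m
Load 3 — triangular load w₀=-19 kN/m (0→w₀ over full span):
  M_3 = 3w₀Lx/20 - w₀L²/30 - w₀x³/(6L) = 3·(-19)·12·8/20 - (-19)·12²/30 - (-19)·8³/(6·12) = -2128/45 kN·m
Load 4 — applied couple M₀=-13 kN·m at a=6 m (b=L-a=6):
  M_4 = R_Ax - M_A - M₀  [x>a] with R_A=-13/8, M_A=-13/4 = (-13/8)·8 - (-13/4) - (-13) = 13/4 kN·m
Superposition: M = Σ M_i = 16379/540 kN·m ≈ 30.331481 kN·m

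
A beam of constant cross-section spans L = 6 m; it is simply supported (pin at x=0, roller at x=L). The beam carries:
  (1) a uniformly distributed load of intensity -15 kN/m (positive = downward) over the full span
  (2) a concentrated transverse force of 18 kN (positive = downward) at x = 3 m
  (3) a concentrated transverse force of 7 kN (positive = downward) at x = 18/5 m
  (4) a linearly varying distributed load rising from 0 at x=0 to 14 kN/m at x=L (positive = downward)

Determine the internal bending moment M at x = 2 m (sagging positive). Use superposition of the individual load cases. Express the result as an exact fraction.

M(2) = -518/45 kN·m

Load 1 — uniform load w=-15 kN/m over full span:
  M_1 = wx(L-x)/2 = (-15)·2·(6-2)/2 = -60 kN·m
Load 2 — point force P=18 kN at a=3 m (b=L-a=3):
  M_2 = Pbx/L  [x≤a] = 18·3·2/6 = 18 kN·m
Load 3 — point force P=7 kN at a=18/5 m (b=L-a=12/5):
  M_3 = Pbx/L  [x≤a] = 7·(12/5)·2/6 = 28/5 kN·m
Load 4 — triangular load w₀=14 kN/m (0→w₀ over full span):
  M_4 = w₀Lx/6 - w₀x³/(6L) = 14·6·2/6 - 14·2³/(6·6) = 224/9 kN·m
Superposition: M = Σ M_i = -518/45 kN·m ≈ -11.511111 kN·m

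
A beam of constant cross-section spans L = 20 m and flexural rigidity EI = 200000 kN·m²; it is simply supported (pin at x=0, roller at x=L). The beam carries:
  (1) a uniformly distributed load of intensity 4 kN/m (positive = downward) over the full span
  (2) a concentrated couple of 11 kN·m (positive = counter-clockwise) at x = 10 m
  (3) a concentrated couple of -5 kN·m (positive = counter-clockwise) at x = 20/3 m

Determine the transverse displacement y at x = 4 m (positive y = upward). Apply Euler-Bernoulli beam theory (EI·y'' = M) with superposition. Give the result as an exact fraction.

Load 1 — uniform load w=4 kN/m over full span:
  y_1 = -wx(L³-2Lx²+x³)/(24EI) = -4·4·(20³-2·20·4²+4³)/(24·200000) = -232/9375 m
Load 2 — applied couple M₀=11 kN·m at a=10 m (b=L-a=10):
  y_2 = (M₀x³/(6L)+C₁x)/EI  [x≤a] with C₁=M₀(3b²-L²)/(6L)=-55/6 = (11·4³/(6·20)+(-55/6)·4)/200000 = -77/500000 m
Load 3 — applied couple M₀=-5 kN·m at a=20/3 m (b=L-a=40/3):
  y_3 = (M₀x³/(6L)+C₁x)/EI  [x≤a] with C₁=M₀(3b²-L²)/(6L)=-50/9 = ((-5)·4³/(6·20)+(-50/9)·4)/200000 = -7/56250 m
Superposition: y = Σ y_i = -112613/4500000 m ≈ -0.025025 m

y(4) = -112613/4500000 m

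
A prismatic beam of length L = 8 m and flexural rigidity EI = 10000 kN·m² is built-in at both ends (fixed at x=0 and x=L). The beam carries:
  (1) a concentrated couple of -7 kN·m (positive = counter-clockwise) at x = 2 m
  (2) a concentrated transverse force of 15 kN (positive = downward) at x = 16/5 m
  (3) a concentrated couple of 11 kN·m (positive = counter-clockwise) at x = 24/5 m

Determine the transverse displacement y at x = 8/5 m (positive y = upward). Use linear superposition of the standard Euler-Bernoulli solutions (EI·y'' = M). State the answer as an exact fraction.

y(8/5) = -6559/3125000 m

Load 1 — applied couple M₀=-7 kN·m at a=2 m (b=L-a=6):
  y_1 = (R_Ax³/6 - M_Ax²/2)/EI  [x≤a] with R_A=-63/64, M_A=21/16 = ((-63/64)·(8/5)³/6 - (21/16)·(8/5)²/2)/10000 = -147/625000 m
Load 2 — point force P=15 kN at a=16/5 m (b=L-a=24/5):
  y_2 = -Pb²x²(3aL-(3a+b)x)/(6L³EI)  [x≤a] = -15·(24/5)²·(8/5)²·(3·(16/5)·8-(3·(16/5)+(24/5))·(8/5))/(6·8³·10000) = -3024/1953125 m
Load 3 — applied couple M₀=11 kN·m at a=24/5 m (b=L-a=16/5):
  y_3 = (R_Ax³/6 - M_Ax²/2)/EI  [x≤a] with R_A=99/50, M_A=88/25 = ((99/50)·(8/5)³/6 - (88/25)·(8/5)²/2)/10000 = -616/1953125 m
Superposition: y = Σ y_i = -6559/3125000 m ≈ -0.002099 m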